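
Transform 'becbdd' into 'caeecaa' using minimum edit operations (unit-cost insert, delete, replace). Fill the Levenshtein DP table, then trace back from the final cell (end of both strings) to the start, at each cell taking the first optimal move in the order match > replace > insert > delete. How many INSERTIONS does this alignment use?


Edit distance = 6. Backtracking from cell (6, 7) with preference match > replace > insert > delete,
then listing the resulting alignment 'becbdd' -> 'caeecaa' left to right:
  Step 1: insert 'c' [insertion #1]
  Step 2: replace b->a
  Step 3: keep 'e'
  Step 4: replace c->e
  Step 5: replace b->c
  Step 6: replace d->a
  Step 7: replace d->a
Total insertions: 1

1


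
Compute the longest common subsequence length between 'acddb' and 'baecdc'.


DP table for LCS of 'acddb' and 'baecdc':
       b  a  e  c  d  c
    0  0  0  0  0  0  0
  a 0  0  1  1  1  1  1
  c 0  0  1  1  2  2  2
  d 0  0  1  1  2  3  3
  d 0  0  1  1  2  3  3
  b 0  1  1  1  2  3  3
LCS: 'acd'
LCS length = 3

3


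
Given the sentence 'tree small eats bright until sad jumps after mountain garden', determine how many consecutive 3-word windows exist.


Word trigrams from [10] words:
  Trigram 1: (tree small eats)
  Trigram 2: (small eats bright)
  Trigram 3: (eats bright until)
  Trigram 4: (bright until sad)
  Trigram 5: (until sad jumps)
  Trigram 6: (sad jumps after)
  Trigram 7: (jumps after mountain)
  Trigram 8: (after mountain garden)
Total word trigrams: 10 - 2 = 8

8


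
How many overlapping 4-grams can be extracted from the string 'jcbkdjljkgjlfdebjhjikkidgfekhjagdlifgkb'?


String 'jcbkdjljkgjlfdebjhjikkidgfekhjagdlifgkb' has length L = 39.
Number of overlapping n-grams = L - n + 1
Substituting: 39 - 4 + 1 = 36

36


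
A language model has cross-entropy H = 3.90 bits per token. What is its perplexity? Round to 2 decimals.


Perplexity formula: PP = 2^H
H = 3.90
PP = 2^3.90
Decompose: 2^3.90 = 2^3 * 2^0.90
2^3 = 8, 2^0.90 ~ 1.8660660
PP ~ 8 * 1.8660660 = 14.9285280
Rounded to 2 decimals: 14.93

14.93


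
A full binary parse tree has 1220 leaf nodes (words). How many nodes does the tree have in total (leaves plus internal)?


Leaf nodes (terminals): 1220
Internal nodes = n - 1 = 1220 - 1 = 1219
Total = leaves + internal = 1220 + 1219 = 2439

2439


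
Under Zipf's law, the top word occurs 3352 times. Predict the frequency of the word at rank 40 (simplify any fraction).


Zipf's law: freq(rank) = f1 / rank
f1 = 3352, rank = 40
freq = 3352 / 40
GCD(3352, 40) = 8
Simplified: 419/5

419/5


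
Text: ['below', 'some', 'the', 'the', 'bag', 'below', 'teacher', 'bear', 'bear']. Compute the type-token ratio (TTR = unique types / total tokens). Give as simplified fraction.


Tokens: 9
Unique types: ('bag', 'bear', 'below', 'some', 'teacher', 'the') = 6
TTR = 6/9
Simplify: divide both by 3 -> 2/3
TTR = 2/3

2/3


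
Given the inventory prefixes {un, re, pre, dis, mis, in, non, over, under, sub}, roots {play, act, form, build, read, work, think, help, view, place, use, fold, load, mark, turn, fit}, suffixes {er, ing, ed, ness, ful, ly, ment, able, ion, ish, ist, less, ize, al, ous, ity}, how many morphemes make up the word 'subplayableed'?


Segmenting 'subplayableed' against the inventory:
  'sub' -> prefix (morpheme 1)
  'play' -> root (morpheme 2)
  'able' -> suffix (morpheme 3)
  'ed' -> suffix (morpheme 4)
Total morphemes: 4

4


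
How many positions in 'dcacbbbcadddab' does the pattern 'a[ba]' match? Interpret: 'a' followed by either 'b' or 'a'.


Pattern: a[ba] means 'a' followed by either 'b' or 'a'.
Scanning 'dcacbbbcadddab' position-by-position:
  Pos 0: window 'dc' -> no
  Pos 1: window 'ca' -> no
  Pos 2: window 'ac' -> no
  Pos 3: window 'cb' -> no
  Pos 4: window 'bb' -> no
  Pos 5: window 'bb' -> no
  Pos 6: window 'bc' -> no
  Pos 7: window 'ca' -> no
  Pos 8: window 'ad' -> no
  Pos 9: window 'dd' -> no
  Pos 10: window 'dd' -> no
  Pos 11: window 'da' -> no
  Pos 12: window 'ab' -> MATCH
  Pos 13: window 'b' -> no
Total matches: 1

1


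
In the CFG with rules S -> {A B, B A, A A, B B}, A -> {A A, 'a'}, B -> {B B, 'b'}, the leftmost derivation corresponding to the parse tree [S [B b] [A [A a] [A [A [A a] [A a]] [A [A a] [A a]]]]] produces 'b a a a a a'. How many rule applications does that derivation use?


Every bracketed nonterminal node [X ...] in the tree is produced by exactly one rule application.
Reading the tree off as a leftmost derivation:
  Step 1: S  =>  B A   (applied S -> B A)
  Step 2: B A  =>  b A   (applied B -> b)
  Step 3: b A  =>  b A A   (applied A -> A A)
  Step 4: b A A  =>  b a A   (applied A -> a)
  Step 5: b a A  =>  b a A A   (applied A -> A A)
  Step 6: b a A A  =>  b a A A A   (applied A -> A A)
  Step 7: b a A A A  =>  b a a A A   (applied A -> a)
  Step 8: b a a A A  =>  b a a a A   (applied A -> a)
  Step 9: b a a a A  =>  b a a a A A   (applied A -> A A)
  Step 10: b a a a A A  =>  b a a a a A   (applied A -> a)
  Step 11: b a a a a A  =>  b a a a a a   (applied A -> a)
Final yield: b a a a a a
Total rewrite steps: 11

11


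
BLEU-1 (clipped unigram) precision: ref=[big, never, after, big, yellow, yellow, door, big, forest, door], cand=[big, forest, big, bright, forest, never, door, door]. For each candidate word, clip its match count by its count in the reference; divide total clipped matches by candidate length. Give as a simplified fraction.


Reference word counts: {'after': 1, 'big': 3, 'door': 2, 'forest': 1, 'never': 1, 'yellow': 2}
Checking each candidate word (with clipping):
  'big' -> in reference (ref count 3, used 1/3) -> match (matches: 1)
  'forest' -> in reference (ref count 1, used 1/1) -> match (matches: 2)
  'big' -> in reference (ref count 3, used 2/3) -> match (matches: 3)
  'bright' -> not in reference -> no match (matches: 3)
  'forest' -> ref count 1 already used up (1/1) -> clipped, no match (matches: 3)
  'never' -> in reference (ref count 1, used 1/1) -> match (matches: 4)
  'door' -> in reference (ref count 2, used 1/2) -> match (matches: 5)
  'door' -> in reference (ref count 2, used 2/2) -> match (matches: 6)
Clipped matches: 6, Candidate length: 8
Precision = 6/8 = 3/4

3/4


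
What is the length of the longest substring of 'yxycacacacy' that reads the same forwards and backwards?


Scanning 'yxycacacacy' for palindromic substrings.
Substring at positions 2-10: 'ycacacacy'.
Check: reverse('ycacacacy') = 'ycacacacy' -> palindrome confirmed.
Neighbouring characters ('x' / '-') break symmetry, so it cannot extend further.
No longer palindromic substring exists; longest length = 9

9


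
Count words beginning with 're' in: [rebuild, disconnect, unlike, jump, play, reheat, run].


Checking each word for prefix 're':
  'rebuild' -> YES, starts with 're' (count: 1)
  'disconnect' -> no (count: 1)
  'unlike' -> no (count: 1)
  'jump' -> no (count: 1)
  'play' -> no (count: 1)
  'reheat' -> YES, starts with 're' (count: 2)
  'run' -> no (count: 2)
Total with prefix 're': 2

2


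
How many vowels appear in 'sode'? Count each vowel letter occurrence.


Scanning each character of 'sode':
  Position 1: 's' -> consonant (running count: 0)
  Position 2: 'o' -> vowel (running count: 1)
  Position 3: 'd' -> consonant (running count: 1)
  Position 4: 'e' -> vowel (running count: 2)
Total vowels: 2

2


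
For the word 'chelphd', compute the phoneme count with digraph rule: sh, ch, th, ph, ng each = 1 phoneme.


Parsing 'chelphd' greedily, digraphs first:
  'ch' -> digraph (1 consonant phoneme) (phonemes so far: 1)
  'e' -> vowel phoneme (phonemes so far: 2)
  'l' -> consonant phoneme (phonemes so far: 3)
  'ph' -> digraph (1 consonant phoneme) (phonemes so far: 4)
  'd' -> consonant phoneme (phonemes so far: 5)
Total phonemes: 5

5


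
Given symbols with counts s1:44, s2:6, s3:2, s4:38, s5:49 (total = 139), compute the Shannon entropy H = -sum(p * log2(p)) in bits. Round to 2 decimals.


Computing entropy H = -sum(p_i * log2(p_i)):
  s1: p = 44/139 = 0.3165, -p*log2(p) = 0.5253
  s2: p = 6/139 = 0.0432, -p*log2(p) = 0.1957
  s3: p = 2/139 = 0.0144, -p*log2(p) = 0.0880
  s4: p = 38/139 = 0.2734, -p*log2(p) = 0.5115
  s5: p = 49/139 = 0.3525, -p*log2(p) = 0.5303
H = sum of terms = 1.8508
Rounded to 2 decimals: 1.85

1.85


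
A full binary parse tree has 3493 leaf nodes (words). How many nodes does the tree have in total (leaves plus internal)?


Leaf nodes (terminals): 3493
Internal nodes = n - 1 = 3493 - 1 = 3492
Total = leaves + internal = 3493 + 3492 = 6985

6985


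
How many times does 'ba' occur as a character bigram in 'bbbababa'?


Scanning 'bbbababa' for bigram 'ba':
  Position 0: 'bb' -> no
  Position 1: 'bb' -> no
  Position 2: 'ba' -> MATCH
  Position 3: 'ab' -> no
  Position 4: 'ba' -> MATCH
  Position 5: 'ab' -> no
  Position 6: 'ba' -> MATCH
Total matches: 3

3


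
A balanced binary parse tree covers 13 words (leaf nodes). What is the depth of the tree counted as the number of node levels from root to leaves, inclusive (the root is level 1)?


In a balanced binary tree with n leaves the deepest leaf is ceil(log2(n)) edges below the root,
so counting node levels inclusive of root and leaves gives ceil(log2(n)) + 1 levels.
log2(13) = 3.7004
ceil(3.7004) = 4
levels = 4 + 1 = 5

5


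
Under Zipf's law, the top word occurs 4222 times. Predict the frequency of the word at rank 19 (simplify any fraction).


Zipf's law: freq(rank) = f1 / rank
f1 = 4222, rank = 19
freq = 4222 / 19
GCD(4222, 19) = 1
Simplified: 4222/19

4222/19


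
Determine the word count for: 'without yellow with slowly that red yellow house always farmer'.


Counting words by splitting on spaces:
  Word 1: 'without'
  Word 2: 'yellow'
  Word 3: 'with'
  Word 4: 'slowly'
  Word 5: 'that'
  Word 6: 'red'
  Word 7: 'yellow'
  Word 8: 'house'
  Word 9: 'always'
  Word 10: 'farmer'
Total words: 10

10


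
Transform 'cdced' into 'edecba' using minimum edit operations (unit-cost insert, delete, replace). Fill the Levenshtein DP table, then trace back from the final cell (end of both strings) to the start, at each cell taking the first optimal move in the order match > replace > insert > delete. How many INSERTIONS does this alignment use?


Edit distance = 4. Backtracking from cell (5, 6) with preference match > replace > insert > delete,
then listing the resulting alignment 'cdced' -> 'edecba' left to right:
  Step 1: replace c->e
  Step 2: keep 'd'
  Step 3: insert 'e' [insertion #1]
  Step 4: keep 'c'
  Step 5: replace e->b
  Step 6: replace d->a
Total insertions: 1

1


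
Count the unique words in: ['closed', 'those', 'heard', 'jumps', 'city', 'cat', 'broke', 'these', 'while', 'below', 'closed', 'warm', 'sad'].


Listing all tokens and tracking unique types:
  Token 1: 'closed' -> NEW (unique so far: 1)
  Token 2: 'those' -> NEW (unique so far: 2)
  Token 3: 'heard' -> NEW (unique so far: 3)
  Token 4: 'jumps' -> NEW (unique so far: 4)
  Token 5: 'city' -> NEW (unique so far: 5)
  Token 6: 'cat' -> NEW (unique so far: 6)
  Token 7: 'broke' -> NEW (unique so far: 7)
  Token 8: 'these' -> NEW (unique so far: 8)
  Token 9: 'while' -> NEW (unique so far: 9)
  Token 10: 'below' -> NEW (unique so far: 10)
  Token 11: 'closed' -> duplicate (unique so far: 10)
  Token 12: 'warm' -> NEW (unique so far: 11)
  Token 13: 'sad' -> NEW (unique so far: 12)
Unique types: ('below', 'broke', 'cat', 'city', 'closed', 'heard', 'jumps', 'sad', 'these', 'those', 'warm', 'while')
Vocabulary size: 12

12


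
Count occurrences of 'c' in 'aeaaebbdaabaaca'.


Scanning 'aeaaebbdaabaaca' for 'c':
  Position 13: 'c' -> MATCH (count: 1)
Total occurrences of 'c': 1

1


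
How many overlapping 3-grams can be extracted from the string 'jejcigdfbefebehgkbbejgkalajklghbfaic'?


String 'jejcigdfbefebehgkbbejgkalajklghbfaic' has length L = 36.
Number of overlapping n-grams = L - n + 1
Substituting: 36 - 3 + 1 = 34

34


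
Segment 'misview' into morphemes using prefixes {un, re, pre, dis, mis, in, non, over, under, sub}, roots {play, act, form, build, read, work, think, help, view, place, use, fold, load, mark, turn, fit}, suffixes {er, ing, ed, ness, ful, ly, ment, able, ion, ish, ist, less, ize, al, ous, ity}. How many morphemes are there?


Segmenting 'misview' against the inventory:
  'mis' -> prefix (morpheme 1)
  'view' -> root (morpheme 2)
Total morphemes: 2

2


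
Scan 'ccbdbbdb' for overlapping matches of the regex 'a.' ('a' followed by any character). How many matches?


Pattern: a. means 'a' followed by any character.
Scanning 'ccbdbbdb' position-by-position:
  Pos 0: window 'cc' -> no
  Pos 1: window 'cb' -> no
  Pos 2: window 'bd' -> no
  Pos 3: window 'db' -> no
  Pos 4: window 'bb' -> no
  Pos 5: window 'bd' -> no
  Pos 6: window 'db' -> no
  Pos 7: window 'b' -> no
Total matches: 0

0


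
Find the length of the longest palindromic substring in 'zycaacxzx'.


Scanning 'zycaacxzx' for palindromic substrings.
Substring at positions 2-5: 'caac'.
Check: reverse('caac') = 'caac' -> palindrome confirmed.
Neighbouring characters ('y' / 'x') break symmetry, so it cannot extend further.
No longer palindromic substring exists; longest length = 4

4


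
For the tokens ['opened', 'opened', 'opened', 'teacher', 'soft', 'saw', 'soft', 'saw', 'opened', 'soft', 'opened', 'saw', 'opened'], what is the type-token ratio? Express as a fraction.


Tokens: 13
Unique types: ('opened', 'saw', 'soft', 'teacher') = 4
TTR = 4/13
Already in lowest terms.

4/13


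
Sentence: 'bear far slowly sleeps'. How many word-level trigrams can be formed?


Word trigrams from [4] words:
  Trigram 1: (bear far slowly)
  Trigram 2: (far slowly sleeps)
Total word trigrams: 4 - 2 = 2

2


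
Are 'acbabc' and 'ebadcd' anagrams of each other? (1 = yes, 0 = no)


Sort characters of 'acbabc': 'aabbcc'
Sort characters of 'ebadcd': 'abcdde'
Sorted forms differ -> they are NOT anagrams
Result: 0

0


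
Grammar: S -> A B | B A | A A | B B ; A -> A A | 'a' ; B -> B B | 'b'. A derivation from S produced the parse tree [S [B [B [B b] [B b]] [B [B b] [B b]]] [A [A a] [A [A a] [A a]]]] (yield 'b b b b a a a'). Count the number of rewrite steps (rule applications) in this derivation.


Every bracketed nonterminal node [X ...] in the tree is produced by exactly one rule application.
Reading the tree off as a leftmost derivation:
  Step 1: S  =>  B A   (applied S -> B A)
  Step 2: B A  =>  B B A   (applied B -> B B)
  Step 3: B B A  =>  B B B A   (applied B -> B B)
  Step 4: B B B A  =>  b B B A   (applied B -> b)
  Step 5: b B B A  =>  b b B A   (applied B -> b)
  Step 6: b b B A  =>  b b B B A   (applied B -> B B)
  Step 7: b b B B A  =>  b b b B A   (applied B -> b)
  Step 8: b b b B A  =>  b b b b A   (applied B -> b)
  Step 9: b b b b A  =>  b b b b A A   (applied A -> A A)
  Step 10: b b b b A A  =>  b b b b a A   (applied A -> a)
  Step 11: b b b b a A  =>  b b b b a A A   (applied A -> A A)
  Step 12: b b b b a A A  =>  b b b b a a A   (applied A -> a)
  Step 13: b b b b a a A  =>  b b b b a a a   (applied A -> a)
Final yield: b b b b a a a
Total rewrite steps: 13

13


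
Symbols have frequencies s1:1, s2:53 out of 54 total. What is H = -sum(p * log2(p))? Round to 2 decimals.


Computing entropy H = -sum(p_i * log2(p_i)):
  s1: p = 1/54 = 0.0185, -p*log2(p) = 0.1066
  s2: p = 53/54 = 0.9815, -p*log2(p) = 0.0265
H = sum of terms = 0.1331
Rounded to 2 decimals: 0.13

0.13


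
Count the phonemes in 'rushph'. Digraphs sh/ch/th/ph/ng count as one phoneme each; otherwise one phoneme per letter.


Parsing 'rushph' greedily, digraphs first:
  'r' -> consonant phoneme (phonemes so far: 1)
  'u' -> vowel phoneme (phonemes so far: 2)
  'sh' -> digraph (1 consonant phoneme) (phonemes so far: 3)
  'ph' -> digraph (1 consonant phoneme) (phonemes so far: 4)
Total phonemes: 4

4


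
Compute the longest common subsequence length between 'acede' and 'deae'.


DP table for LCS of 'acede' and 'deae':
       d  e  a  e
    0  0  0  0  0
  a 0  0  0  1  1
  c 0  0  0  1  1
  e 0  0  1  1  2
  d 0  1  1  1  2
  e 0  1  2  2  2
LCS: 'ae'
LCS length = 2

2


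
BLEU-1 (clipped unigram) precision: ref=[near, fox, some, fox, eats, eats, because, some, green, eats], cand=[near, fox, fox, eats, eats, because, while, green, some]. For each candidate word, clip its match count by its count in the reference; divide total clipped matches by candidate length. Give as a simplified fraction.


Reference word counts: {'because': 1, 'eats': 3, 'fox': 2, 'green': 1, 'near': 1, 'some': 2}
Checking each candidate word (with clipping):
  'near' -> in reference (ref count 1, used 1/1) -> match (matches: 1)
  'fox' -> in reference (ref count 2, used 1/2) -> match (matches: 2)
  'fox' -> in reference (ref count 2, used 2/2) -> match (matches: 3)
  'eats' -> in reference (ref count 3, used 1/3) -> match (matches: 4)
  'eats' -> in reference (ref count 3, used 2/3) -> match (matches: 5)
  'because' -> in reference (ref count 1, used 1/1) -> match (matches: 6)
  'while' -> not in reference -> no match (matches: 6)
  'green' -> in reference (ref count 1, used 1/1) -> match (matches: 7)
  'some' -> in reference (ref count 2, used 1/2) -> match (matches: 8)
Clipped matches: 8, Candidate length: 9
Precision = 8/9

8/9


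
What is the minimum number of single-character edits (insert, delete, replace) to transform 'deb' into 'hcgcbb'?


Building DP table for s1='deb' (len 3) and s2='hcgcbb' (len 6):
       h  c  g  c  b  b
    0  1  2  3  4  5  6
  d 1  1  2  3  4  5  6
  e 2  2  2  3  4  5  6
  b 3  3  3  3  4  4  5
Edit distance = dp[3][6] = 5

5


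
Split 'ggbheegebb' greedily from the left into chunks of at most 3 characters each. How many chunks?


'ggbheegebb' has 10 characters.
Chunking with max size 3:
  Chunk 1: 'ggb' (positions 0-2)
  Chunk 2: 'hee' (positions 3-5)
  Chunk 3: 'geb' (positions 6-8)
  Chunk 4: 'b' (positions 9-9)
Total chunks: ceil(10 / 3) = 4

4


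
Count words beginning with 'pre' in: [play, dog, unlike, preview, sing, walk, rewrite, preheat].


Checking each word for prefix 'pre':
  'play' -> no (count: 0)
  'dog' -> no (count: 0)
  'unlike' -> no (count: 0)
  'preview' -> YES, starts with 'pre' (count: 1)
  'sing' -> no (count: 1)
  'walk' -> no (count: 1)
  'rewrite' -> no (count: 1)
  'preheat' -> YES, starts with 'pre' (count: 2)
Total with prefix 'pre': 2

2


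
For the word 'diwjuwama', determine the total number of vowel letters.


Scanning each character of 'diwjuwama':
  Position 1: 'd' -> consonant (running count: 0)
  Position 2: 'i' -> vowel (running count: 1)
  Position 3: 'w' -> consonant (running count: 1)
  Position 4: 'j' -> consonant (running count: 1)
  Position 5: 'u' -> vowel (running count: 2)
  Position 6: 'w' -> consonant (running count: 2)
  Position 7: 'a' -> vowel (running count: 3)
  Position 8: 'm' -> consonant (running count: 3)
  Position 9: 'a' -> vowel (running count: 4)
Total vowels: 4

4


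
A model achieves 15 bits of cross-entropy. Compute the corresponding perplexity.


Perplexity formula: PP = 2^H
H = 15
PP = 2^15
PP = 2^15 = 32768

32768


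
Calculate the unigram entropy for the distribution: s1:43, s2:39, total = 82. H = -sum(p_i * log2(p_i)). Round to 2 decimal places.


Computing entropy H = -sum(p_i * log2(p_i)):
  s1: p = 43/82 = 0.5244, -p*log2(p) = 0.4884
  s2: p = 39/82 = 0.4756, -p*log2(p) = 0.5099
H = sum of terms = 0.9983
Rounded to 2 decimals: 1.00

1.00


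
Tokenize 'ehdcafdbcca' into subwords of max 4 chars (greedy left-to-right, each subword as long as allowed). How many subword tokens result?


'ehdcafdbcca' has 11 characters.
Chunking with max size 4:
  Chunk 1: 'ehdc' (positions 0-3)
  Chunk 2: 'afdb' (positions 4-7)
  Chunk 3: 'cca' (positions 8-10)
Total chunks: ceil(11 / 4) = 3

3


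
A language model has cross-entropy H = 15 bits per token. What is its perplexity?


Perplexity formula: PP = 2^H
H = 15
PP = 2^15
PP = 2^15 = 32768

32768


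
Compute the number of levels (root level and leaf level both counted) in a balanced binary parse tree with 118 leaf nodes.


In a balanced binary tree with n leaves the deepest leaf is ceil(log2(n)) edges below the root,
so counting node levels inclusive of root and leaves gives ceil(log2(n)) + 1 levels.
log2(118) = 6.8826
ceil(6.8826) = 7
levels = 7 + 1 = 8

8


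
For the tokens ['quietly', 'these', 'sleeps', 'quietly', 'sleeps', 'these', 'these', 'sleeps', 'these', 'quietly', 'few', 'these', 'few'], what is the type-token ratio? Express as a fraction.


Tokens: 13
Unique types: ('few', 'quietly', 'sleeps', 'these') = 4
TTR = 4/13
Already in lowest terms.

4/13


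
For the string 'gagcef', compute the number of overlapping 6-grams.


String 'gagcef' has length L = 6.
Number of overlapping n-grams = L - n + 1
Substituting: 6 - 6 + 1 = 1

1


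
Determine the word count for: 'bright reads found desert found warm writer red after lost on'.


Counting words by splitting on spaces:
  Word 1: 'bright'
  Word 2: 'reads'
  Word 3: 'found'
  Word 4: 'desert'
  Word 5: 'found'
  Word 6: 'warm'
  Word 7: 'writer'
  Word 8: 'red'
  Word 9: 'after'
  Word 10: 'lost'
  Word 11: 'on'
Total words: 11

11


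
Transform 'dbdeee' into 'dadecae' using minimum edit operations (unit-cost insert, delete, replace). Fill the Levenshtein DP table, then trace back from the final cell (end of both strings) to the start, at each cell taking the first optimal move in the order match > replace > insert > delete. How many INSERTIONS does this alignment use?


Edit distance = 3. Backtracking from cell (6, 7) with preference match > replace > insert > delete,
then listing the resulting alignment 'dbdeee' -> 'dadecae' left to right:
  Step 1: keep 'd'
  Step 2: replace b->a
  Step 3: keep 'd'
  Step 4: keep 'e'
  Step 5: insert 'c' [insertion #1]
  Step 6: replace e->a
  Step 7: keep 'e'
Total insertions: 1

1


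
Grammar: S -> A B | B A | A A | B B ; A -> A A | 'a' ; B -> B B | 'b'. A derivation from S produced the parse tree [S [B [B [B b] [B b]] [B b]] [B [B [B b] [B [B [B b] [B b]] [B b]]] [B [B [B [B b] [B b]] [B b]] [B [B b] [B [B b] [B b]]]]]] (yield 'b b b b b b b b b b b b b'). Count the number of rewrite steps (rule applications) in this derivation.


Every bracketed nonterminal node [X ...] in the tree is produced by exactly one rule application.
Reading the tree off as a leftmost derivation:
  Step 1: S  =>  B B   (applied S -> B B)
  Step 2: B B  =>  B B B   (applied B -> B B)
  Step 3: B B B  =>  B B B B   (applied B -> B B)
  Step 4: B B B B  =>  b B B B   (applied B -> b)
  Step 5: b B B B  =>  b b B B   (applied B -> b)
  Step 6: b b B B  =>  b b b B   (applied B -> b)
  Step 7: b b b B  =>  b b b B B   (applied B -> B B)
  Step 8: b b b B B  =>  b b b B B B   (applied B -> B B)
  Step 9: b b b B B B  =>  b b b b B B   (applied B -> b)
  Step 10: b b b b B B  =>  b b b b B B B   (applied B -> B B)
  Step 11: b b b b B B B  =>  b b b b B B B B   (applied B -> B B)
  Step 12: b b b b B B B B  =>  b b b b b B B B   (applied B -> b)
  Step 13: b b b b b B B B  =>  b b b b b b B B   (applied B -> b)
  Step 14: b b b b b b B B  =>  b b b b b b b B   (applied B -> b)
  Step 15: b b b b b b b B  =>  b b b b b b b B B   (applied B -> B B)
  Step 16: b b b b b b b B B  =>  b b b b b b b B B B   (applied B -> B B)
  Step 17: b b b b b b b B B B  =>  b b b b b b b B B B B   (applied B -> B B)
  Step 18: b b b b b b b B B B B  =>  b b b b b b b b B B B   (applied B -> b)
  Step 19: b b b b b b b b B B B  =>  b b b b b b b b b B B   (applied B -> b)
  Step 20: b b b b b b b b b B B  =>  b b b b b b b b b b B   (applied B -> b)
  Step 21: b b b b b b b b b b B  =>  b b b b b b b b b b B B   (applied B -> B B)
  Step 22: b b b b b b b b b b B B  =>  b b b b b b b b b b b B   (applied B -> b)
  Step 23: b b b b b b b b b b b B  =>  b b b b b b b b b b b B B   (applied B -> B B)
  Step 24: b b b b b b b b b b b B B  =>  b b b b b b b b b b b b B   (applied B -> b)
  Step 25: b b b b b b b b b b b b B  =>  b b b b b b b b b b b b b   (applied B -> b)
Final yield: b b b b b b b b b b b b b
Total rewrite steps: 25

25


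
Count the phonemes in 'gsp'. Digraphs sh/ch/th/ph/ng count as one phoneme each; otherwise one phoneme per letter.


Parsing 'gsp' greedily, digraphs first:
  'g' -> consonant phoneme (phonemes so far: 1)
  's' -> consonant phoneme (phonemes so far: 2)
  'p' -> consonant phoneme (phonemes so far: 3)
Total phonemes: 3

3


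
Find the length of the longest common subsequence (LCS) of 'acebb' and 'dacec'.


DP table for LCS of 'acebb' and 'dacec':
       d  a  c  e  c
    0  0  0  0  0  0
  a 0  0  1  1  1  1
  c 0  0  1  2  2  2
  e 0  0  1  2  3  3
  b 0  0  1  2  3  3
  b 0  0  1  2  3  3
LCS: 'ace'
LCS length = 3

3


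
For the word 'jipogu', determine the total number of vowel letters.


Scanning each character of 'jipogu':
  Position 1: 'j' -> consonant (running count: 0)
  Position 2: 'i' -> vowel (running count: 1)
  Position 3: 'p' -> consonant (running count: 1)
  Position 4: 'o' -> vowel (running count: 2)
  Position 5: 'g' -> consonant (running count: 2)
  Position 6: 'u' -> vowel (running count: 3)
Total vowels: 3

3


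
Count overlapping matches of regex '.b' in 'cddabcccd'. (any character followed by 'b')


Pattern: .b means any character followed by 'b'.
Scanning 'cddabcccd' position-by-position:
  Pos 0: window 'cd' -> no
  Pos 1: window 'dd' -> no
  Pos 2: window 'da' -> no
  Pos 3: window 'ab' -> MATCH
  Pos 4: window 'bc' -> no
  Pos 5: window 'cc' -> no
  Pos 6: window 'cc' -> no
  Pos 7: window 'cd' -> no
  Pos 8: window 'd' -> no
Total matches: 1

1


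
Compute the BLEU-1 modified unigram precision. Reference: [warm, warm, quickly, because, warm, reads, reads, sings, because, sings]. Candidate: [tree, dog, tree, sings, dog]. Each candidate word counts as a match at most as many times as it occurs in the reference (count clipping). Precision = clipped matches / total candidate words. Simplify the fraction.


Reference word counts: {'because': 2, 'quickly': 1, 'reads': 2, 'sings': 2, 'warm': 3}
Checking each candidate word (with clipping):
  'tree' -> not in reference -> no match (matches: 0)
  'dog' -> not in reference -> no match (matches: 0)
  'tree' -> not in reference -> no match (matches: 0)
  'sings' -> in reference (ref count 2, used 1/2) -> match (matches: 1)
  'dog' -> not in reference -> no match (matches: 1)
Clipped matches: 1, Candidate length: 5
Precision = 1/5

1/5


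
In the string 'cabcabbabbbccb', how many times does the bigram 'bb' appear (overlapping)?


Scanning 'cabcabbabbbccb' for bigram 'bb':
  Position 0: 'ca' -> no
  Position 1: 'ab' -> no
  Position 2: 'bc' -> no
  Position 3: 'ca' -> no
  Position 4: 'ab' -> no
  Position 5: 'bb' -> MATCH
  Position 6: 'ba' -> no
  Position 7: 'ab' -> no
  Position 8: 'bb' -> MATCH
  Position 9: 'bb' -> MATCH
  Position 10: 'bc' -> no
  Position 11: 'cc' -> no
  Position 12: 'cb' -> no
Total matches: 3

3


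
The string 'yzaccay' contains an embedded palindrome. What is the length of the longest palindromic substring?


Scanning 'yzaccay' for palindromic substrings.
Substring at positions 2-5: 'acca'.
Check: reverse('acca') = 'acca' -> palindrome confirmed.
Neighbouring characters ('z' / 'y') break symmetry, so it cannot extend further.
No longer palindromic substring exists; longest length = 4

4


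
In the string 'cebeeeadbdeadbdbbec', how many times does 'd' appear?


Scanning 'cebeeeadbdeadbdbbec' for 'd':
  Position 7: 'd' -> MATCH (count: 1)
  Position 9: 'd' -> MATCH (count: 2)
  Position 12: 'd' -> MATCH (count: 3)
  Position 14: 'd' -> MATCH (count: 4)
Total occurrences of 'd': 4

4


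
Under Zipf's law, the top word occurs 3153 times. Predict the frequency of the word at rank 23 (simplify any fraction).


Zipf's law: freq(rank) = f1 / rank
f1 = 3153, rank = 23
freq = 3153 / 23
GCD(3153, 23) = 1
Simplified: 3153/23

3153/23


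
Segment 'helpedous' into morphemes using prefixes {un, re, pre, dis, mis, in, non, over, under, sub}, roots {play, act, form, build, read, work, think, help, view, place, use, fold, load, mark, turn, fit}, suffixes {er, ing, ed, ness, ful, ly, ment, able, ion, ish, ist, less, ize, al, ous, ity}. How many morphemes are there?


Segmenting 'helpedous' against the inventory:
  'help' -> root (morpheme 1)
  'ed' -> suffix (morpheme 2)
  'ous' -> suffix (morpheme 3)
Total morphemes: 3

3


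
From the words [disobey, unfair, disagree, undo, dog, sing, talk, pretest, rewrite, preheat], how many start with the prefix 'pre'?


Checking each word for prefix 'pre':
  'disobey' -> no (count: 0)
  'unfair' -> no (count: 0)
  'disagree' -> no (count: 0)
  'undo' -> no (count: 0)
  'dog' -> no (count: 0)
  'sing' -> no (count: 0)
  'talk' -> no (count: 0)
  'pretest' -> YES, starts with 'pre' (count: 1)
  'rewrite' -> no (count: 1)
  'preheat' -> YES, starts with 'pre' (count: 2)
Total with prefix 'pre': 2

2


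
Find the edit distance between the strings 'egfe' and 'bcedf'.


Building DP table for s1='egfe' (len 4) and s2='bcedf' (len 5):
       b  c  e  d  f
    0  1  2  3  4  5
  e 1  1  2  2  3  4
  g 2  2  2  3  3  4
  f 3  3  3  3  4  3
  e 4  4  4  3  4  4
Edit distance = dp[4][5] = 4

4


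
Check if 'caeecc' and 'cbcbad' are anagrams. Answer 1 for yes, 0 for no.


Sort characters of 'caeecc': 'acccee'
Sort characters of 'cbcbad': 'abbccd'
Sorted forms differ -> they are NOT anagrams
Result: 0

0


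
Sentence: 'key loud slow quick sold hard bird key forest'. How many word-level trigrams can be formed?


Word trigrams from [9] words:
  Trigram 1: (key loud slow)
  Trigram 2: (loud slow quick)
  Trigram 3: (slow quick sold)
  Trigram 4: (quick sold hard)
  Trigram 5: (sold hard bird)
  Trigram 6: (hard bird key)
  Trigram 7: (bird key forest)
Total word trigrams: 9 - 2 = 7

7


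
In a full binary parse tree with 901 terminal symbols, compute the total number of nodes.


Leaf nodes (terminals): 901
Internal nodes = n - 1 = 901 - 1 = 900
Total = leaves + internal = 901 + 900 = 1801

1801


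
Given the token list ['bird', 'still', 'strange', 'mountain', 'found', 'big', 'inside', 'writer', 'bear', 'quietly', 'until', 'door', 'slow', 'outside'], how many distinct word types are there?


Listing all tokens and tracking unique types:
  Token 1: 'bird' -> NEW (unique so far: 1)
  Token 2: 'still' -> NEW (unique so far: 2)
  Token 3: 'strange' -> NEW (unique so far: 3)
  Token 4: 'mountain' -> NEW (unique so far: 4)
  Token 5: 'found' -> NEW (unique so far: 5)
  Token 6: 'big' -> NEW (unique so far: 6)
  Token 7: 'inside' -> NEW (unique so far: 7)
  Token 8: 'writer' -> NEW (unique so far: 8)
  Token 9: 'bear' -> NEW (unique so far: 9)
  Token 10: 'quietly' -> NEW (unique so far: 10)
  Token 11: 'until' -> NEW (unique so far: 11)
  Token 12: 'door' -> NEW (unique so far: 12)
  Token 13: 'slow' -> NEW (unique so far: 13)
  Token 14: 'outside' -> NEW (unique so far: 14)
Unique types: ('bear', 'big', 'bird', 'door', 'found', 'inside', 'mountain', 'outside', 'quietly', 'slow', 'still', 'strange', 'until', 'writer')
Vocabulary size: 14

14


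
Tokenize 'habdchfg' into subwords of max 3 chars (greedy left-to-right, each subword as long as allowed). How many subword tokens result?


'habdchfg' has 8 characters.
Chunking with max size 3:
  Chunk 1: 'hab' (positions 0-2)
  Chunk 2: 'dch' (positions 3-5)
  Chunk 3: 'fg' (positions 6-7)
Total chunks: ceil(8 / 3) = 3

3


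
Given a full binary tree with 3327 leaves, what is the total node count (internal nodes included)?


Leaf nodes (terminals): 3327
Internal nodes = n - 1 = 3327 - 1 = 3326
Total = leaves + internal = 3327 + 3326 = 6653

6653


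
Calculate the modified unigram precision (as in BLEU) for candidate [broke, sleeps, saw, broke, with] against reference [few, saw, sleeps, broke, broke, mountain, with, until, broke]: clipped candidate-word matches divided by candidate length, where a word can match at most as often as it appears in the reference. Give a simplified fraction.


Reference word counts: {'broke': 3, 'few': 1, 'mountain': 1, 'saw': 1, 'sleeps': 1, 'until': 1, 'with': 1}
Checking each candidate word (with clipping):
  'broke' -> in reference (ref count 3, used 1/3) -> match (matches: 1)
  'sleeps' -> in reference (ref count 1, used 1/1) -> match (matches: 2)
  'saw' -> in reference (ref count 1, used 1/1) -> match (matches: 3)
  'broke' -> in reference (ref count 3, used 2/3) -> match (matches: 4)
  'with' -> in reference (ref count 1, used 1/1) -> match (matches: 5)
Clipped matches: 5, Candidate length: 5
Precision = 5/5 = 1

1


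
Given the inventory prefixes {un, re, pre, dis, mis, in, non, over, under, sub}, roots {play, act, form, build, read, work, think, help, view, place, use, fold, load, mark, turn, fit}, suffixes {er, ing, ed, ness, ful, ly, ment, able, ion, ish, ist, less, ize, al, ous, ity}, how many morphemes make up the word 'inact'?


Segmenting 'inact' against the inventory:
  'in' -> prefix (morpheme 1)
  'act' -> root (morpheme 2)
Total morphemes: 2

2


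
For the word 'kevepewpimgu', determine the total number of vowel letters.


Scanning each character of 'kevepewpimgu':
  Position 1: 'k' -> consonant (running count: 0)
  Position 2: 'e' -> vowel (running count: 1)
  Position 3: 'v' -> consonant (running count: 1)
  Position 4: 'e' -> vowel (running count: 2)
  Position 5: 'p' -> consonant (running count: 2)
  Position 6: 'e' -> vowel (running count: 3)
  Position 7: 'w' -> consonant (running count: 3)
  Position 8: 'p' -> consonant (running count: 3)
  Position 9: 'i' -> vowel (running count: 4)
  Position 10: 'm' -> consonant (running count: 4)
  Position 11: 'g' -> consonant (running count: 4)
  Position 12: 'u' -> vowel (running count: 5)
Total vowels: 5

5


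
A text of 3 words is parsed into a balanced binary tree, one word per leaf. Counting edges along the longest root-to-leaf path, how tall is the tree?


In a balanced binary tree with n leaves the deepest leaf is ceil(log2(n)) edges below the root.
log2(3) = 1.5850
ceil(1.5850) = 2
height (edges) = 2

2


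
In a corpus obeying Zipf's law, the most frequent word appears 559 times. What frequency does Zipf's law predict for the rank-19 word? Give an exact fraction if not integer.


Zipf's law: freq(rank) = f1 / rank
f1 = 559, rank = 19
freq = 559 / 19
GCD(559, 19) = 1
Simplified: 559/19

559/19


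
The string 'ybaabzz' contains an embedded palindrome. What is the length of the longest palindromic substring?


Scanning 'ybaabzz' for palindromic substrings.
Substring at positions 1-4: 'baab'.
Check: reverse('baab') = 'baab' -> palindrome confirmed.
Neighbouring characters ('y' / 'z') break symmetry, so it cannot extend further.
No longer palindromic substring exists; longest length = 4

4


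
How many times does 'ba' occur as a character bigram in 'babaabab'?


Scanning 'babaabab' for bigram 'ba':
  Position 0: 'ba' -> MATCH
  Position 1: 'ab' -> no
  Position 2: 'ba' -> MATCH
  Position 3: 'aa' -> no
  Position 4: 'ab' -> no
  Position 5: 'ba' -> MATCH
  Position 6: 'ab' -> no
Total matches: 3

3


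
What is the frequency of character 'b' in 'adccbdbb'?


Scanning 'adccbdbb' for 'b':
  Position 4: 'b' -> MATCH (count: 1)
  Position 6: 'b' -> MATCH (count: 2)
  Position 7: 'b' -> MATCH (count: 3)
Total occurrences of 'b': 3

3


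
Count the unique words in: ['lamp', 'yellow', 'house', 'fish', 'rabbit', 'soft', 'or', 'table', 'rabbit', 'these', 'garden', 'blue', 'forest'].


Listing all tokens and tracking unique types:
  Token 1: 'lamp' -> NEW (unique so far: 1)
  Token 2: 'yellow' -> NEW (unique so far: 2)
  Token 3: 'house' -> NEW (unique so far: 3)
  Token 4: 'fish' -> NEW (unique so far: 4)
  Token 5: 'rabbit' -> NEW (unique so far: 5)
  Token 6: 'soft' -> NEW (unique so far: 6)
  Token 7: 'or' -> NEW (unique so far: 7)
  Token 8: 'table' -> NEW (unique so far: 8)
  Token 9: 'rabbit' -> duplicate (unique so far: 8)
  Token 10: 'these' -> NEW (unique so far: 9)
  Token 11: 'garden' -> NEW (unique so far: 10)
  Token 12: 'blue' -> NEW (unique so far: 11)
  Token 13: 'forest' -> NEW (unique so far: 12)
Unique types: ('blue', 'fish', 'forest', 'garden', 'house', 'lamp', 'or', 'rabbit', 'soft', 'table', 'these', 'yellow')
Vocabulary size: 12

12


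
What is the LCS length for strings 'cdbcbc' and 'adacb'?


DP table for LCS of 'cdbcbc' and 'adacb':
       a  d  a  c  b
    0  0  0  0  0  0
  c 0  0  0  0  1  1
  d 0  0  1  1  1  1
  b 0  0  1  1  1  2
  c 0  0  1  1  2  2
  b 0  0  1  1  2  3
  c 0  0  1  1  2  3
LCS: 'dcb'
LCS length = 3

3


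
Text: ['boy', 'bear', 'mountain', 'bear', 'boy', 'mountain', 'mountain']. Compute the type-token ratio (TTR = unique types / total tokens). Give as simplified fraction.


Tokens: 7
Unique types: ('bear', 'boy', 'mountain') = 3
TTR = 3/7
Already in lowest terms.

3/7


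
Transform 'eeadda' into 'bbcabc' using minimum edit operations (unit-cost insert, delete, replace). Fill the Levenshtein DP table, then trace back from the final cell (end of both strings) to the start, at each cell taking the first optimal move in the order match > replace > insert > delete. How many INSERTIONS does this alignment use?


Edit distance = 6. Backtracking from cell (6, 6) with preference match > replace > insert > delete,
then listing the resulting alignment 'eeadda' -> 'bbcabc' left to right:
  Step 1: replace e->b
  Step 2: replace e->b
  Step 3: replace a->c
  Step 4: replace d->a
  Step 5: replace d->b
  Step 6: replace a->c
Total insertions: 0

0


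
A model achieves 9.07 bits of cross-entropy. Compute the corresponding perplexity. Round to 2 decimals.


Perplexity formula: PP = 2^H
H = 9.07
PP = 2^9.07
Decompose: 2^9.07 = 2^9 * 2^0.07
2^9 = 512, 2^0.07 ~ 1.0497167
PP ~ 512 * 1.0497167 = 537.4549504
Rounded to 2 decimals: 537.45

537.45


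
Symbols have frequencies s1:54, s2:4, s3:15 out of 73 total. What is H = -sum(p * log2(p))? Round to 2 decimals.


Computing entropy H = -sum(p_i * log2(p_i)):
  s1: p = 54/73 = 0.7397, -p*log2(p) = 0.3217
  s2: p = 4/73 = 0.0548, -p*log2(p) = 0.2296
  s3: p = 15/73 = 0.2055, -p*log2(p) = 0.4691
H = sum of terms = 1.0204
Rounded to 2 decimals: 1.02

1.02


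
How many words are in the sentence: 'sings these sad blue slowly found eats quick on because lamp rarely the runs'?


Counting words by splitting on spaces:
  Word 1: 'sings'
  Word 2: 'these'
  Word 3: 'sad'
  Word 4: 'blue'
  Word 5: 'slowly'
  Word 6: 'found'
  Word 7: 'eats'
  Word 8: 'quick'
  Word 9: 'on'
  Word 10: 'because'
  Word 11: 'lamp'
  Word 12: 'rarely'
  Word 13: 'the'
  Word 14: 'runs'
Total words: 14

14


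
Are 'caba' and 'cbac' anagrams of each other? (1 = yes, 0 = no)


Sort characters of 'caba': 'aabc'
Sort characters of 'cbac': 'abcc'
Sorted forms differ -> they are NOT anagrams
Result: 0

0


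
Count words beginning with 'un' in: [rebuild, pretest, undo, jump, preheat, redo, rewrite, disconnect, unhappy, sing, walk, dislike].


Checking each word for prefix 'un':
  'rebuild' -> no (count: 0)
  'pretest' -> no (count: 0)
  'undo' -> YES, starts with 'un' (count: 1)
  'jump' -> no (count: 1)
  'preheat' -> no (count: 1)
  'redo' -> no (count: 1)
  'rewrite' -> no (count: 1)
  'disconnect' -> no (count: 1)
  'unhappy' -> YES, starts with 'un' (count: 2)
  'sing' -> no (count: 2)
  'walk' -> no (count: 2)
  'dislike' -> no (count: 2)
Total with prefix 'un': 2

2


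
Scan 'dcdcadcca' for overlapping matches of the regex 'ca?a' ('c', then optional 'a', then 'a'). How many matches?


Pattern: ca?a means 'c', then optional 'a', then 'a'.
Scanning 'dcdcadcca' position-by-position:
  Pos 0: window 'dcd' -> no
  Pos 1: window 'cdc' -> no
  Pos 2: window 'dca' -> no
  Pos 3: window 'cad' -> MATCH
  Pos 4: window 'adc' -> no
  Pos 5: window 'dcc' -> no
  Pos 6: window 'cca' -> no
  Pos 7: window 'ca' -> MATCH
  Pos 8: window 'a' -> no
Total matches: 2

2


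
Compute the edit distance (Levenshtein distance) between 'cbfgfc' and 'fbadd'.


Building DP table for s1='cbfgfc' (len 6) and s2='fbadd' (len 5):
       f  b  a  d  d
    0  1  2  3  4  5
  c 1  1  2  3  4  5
  b 2  2  1  2  3  4
  f 3  2  2  2  3  4
  g 4  3  3  3  3  4
  f 5  4  4  4  4  4
  c 6  5  5  5  5  5
Edit distance = dp[6][5] = 5

5
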